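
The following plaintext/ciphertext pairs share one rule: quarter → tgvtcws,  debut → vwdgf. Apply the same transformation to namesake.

Two steps: reverse the string, then apply a Caesar shift of +2.
Applying it to namesake: reverse → ekaseman; then shift: e+2=g, k+2=m, a+2=c, s+2=u, e+2=g, m+2=o, a+2=c, n+2=p.

gmcugocp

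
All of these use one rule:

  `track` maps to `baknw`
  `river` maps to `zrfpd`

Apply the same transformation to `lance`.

In track: t→b is +8, r→a is +9, a→k is +10, c→n is +11 — the shift increases by 1 each position. Letter i (0-indexed) is shifted by i+8, so successive shifts are 8, 9, 10, ….
Applying it to lance: l+8=t, a+9=j, n+10=x, c+11=n, e+12=q.

tjxnq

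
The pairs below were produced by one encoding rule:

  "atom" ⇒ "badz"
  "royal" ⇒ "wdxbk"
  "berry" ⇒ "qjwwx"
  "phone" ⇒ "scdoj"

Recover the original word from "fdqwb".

Treating letters as 0–25, the rule is x ↦ 15x + 1 (mod 26).
Undoing it on fdqwb: f(5)→7·(5−1)≡2=c; d(3)→7·(3−1)≡14=o; q(16)→7·(16−1)≡1=b; w(22)→7·(22−1)≡17=r; b(1)→7·(1−1)≡0=a (all mod 26).

cobra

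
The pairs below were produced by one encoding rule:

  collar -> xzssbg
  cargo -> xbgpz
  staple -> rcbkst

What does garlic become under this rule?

c(2)→x(23) and o(14)→z(25) fit y≡11x+1 (mod 26); the inverse of 11 mod 26 is 19. Treating letters as 0–25, the rule is x ↦ 11x + 1 (mod 26).
Applying it to garlic: g(6)→11·6+1≡15=p; a(0)→11·0+1≡1=b; r(17)→11·17+1≡6=g; l(11)→11·11+1≡18=s; i(8)→11·8+1≡11=l; c(2)→11·2+1≡23=x (all mod 26).

pbgslx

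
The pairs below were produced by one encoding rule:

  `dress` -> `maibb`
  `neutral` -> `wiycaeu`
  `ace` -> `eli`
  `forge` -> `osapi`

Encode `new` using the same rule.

wif

The rule splits by letter class: vowels +4, consonants +9.
Applying it to new: n(cons)+9=w, e(vowel)+4=i, w(cons)+9=f.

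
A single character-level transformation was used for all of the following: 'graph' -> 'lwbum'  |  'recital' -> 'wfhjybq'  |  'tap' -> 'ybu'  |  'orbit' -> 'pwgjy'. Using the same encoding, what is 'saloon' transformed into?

The shift depends on letter class: consonant g→l is +5, but vowel a→b is +1. Vowels shift forward by 1 and consonants shift forward by 5.
Applying it to saloon: s(cons)+5=x, a(vowel)+1=b, l(cons)+5=q, o(vowel)+1=p, o(vowel)+1=p, n(cons)+5=s.

xbqpps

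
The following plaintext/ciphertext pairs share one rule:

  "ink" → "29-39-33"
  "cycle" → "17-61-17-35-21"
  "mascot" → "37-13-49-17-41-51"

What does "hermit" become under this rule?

27-21-47-37-29-51

i(#9)→29 and n(#14)→39: differences scale by 2, so n = 2·pos + 11. With a=1..z=26, the number is 2·pos + 11.
For hermit: h=8→27, e=5→21, r=18→47, m=13→37, i=9→29, t=20→51.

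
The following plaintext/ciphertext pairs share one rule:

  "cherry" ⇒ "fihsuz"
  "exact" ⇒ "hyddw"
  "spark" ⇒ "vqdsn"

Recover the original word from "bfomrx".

Shifts by position in cherry: pos 0: c→f (+3), pos 1: h→i (+1), pos 2: e→h (+3), pos 3: r→s (+1) — repeating every 2. It's a Vigenère-style cipher with numeric key [3,1]: position i shifts by key[i mod 2].
Decoding bfomrx: b−3=y, f−1=e, o−3=l, m−1=l, r−3=o, x−1=w.

yellow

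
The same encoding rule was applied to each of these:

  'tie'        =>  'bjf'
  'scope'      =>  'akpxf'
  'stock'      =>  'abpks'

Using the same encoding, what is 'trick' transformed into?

bzjks

Vowels shift forward by 1 and consonants shift forward by 8.
For trick: t(cons)+8=b, r(cons)+8=z, i(vowel)+1=j, c(cons)+8=k, k(cons)+8=s.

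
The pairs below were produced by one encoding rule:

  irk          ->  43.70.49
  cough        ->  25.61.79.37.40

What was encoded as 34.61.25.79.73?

focus

i(#9)→43 and r(#18)→70: differences scale by 3, so n = 3·pos + 16. Each letter becomes 3×(its alphabet position, a=1..z=26) + 16.
Decoding 34.61.25.79.73: 34→(34−16)÷3=6=f, 61→(61−16)÷3=15=o, 25→(25−16)÷3=3=c, 79→(79−16)÷3=21=u, 73→(73−16)÷3=19=s.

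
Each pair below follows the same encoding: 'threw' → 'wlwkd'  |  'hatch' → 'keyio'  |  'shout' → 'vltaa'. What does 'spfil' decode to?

place

In threw: t→w is +3, h→l is +4, r→w is +5, e→k is +6 — the shift increases by 1 each position. Each letter shifts forward by (position + 3), i.e. 3, 4, 5, … — the shift grows by one for each successive letter.
Decoding spfil: s−3=p, p−4=l, f−5=a, i−6=c, l−7=e.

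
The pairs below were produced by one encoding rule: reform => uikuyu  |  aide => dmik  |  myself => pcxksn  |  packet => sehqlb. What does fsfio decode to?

In reform: r→u is +3, e→i is +4, f→k is +5, o→u is +6 — the shift increases by 1 each position. Letter i (0-indexed) is shifted by i+3, so successive shifts are 3, 4, 5, ….
Undoing it on fsfio: f−3=c, s−4=o, f−5=a, i−6=c, o−7=h.

coach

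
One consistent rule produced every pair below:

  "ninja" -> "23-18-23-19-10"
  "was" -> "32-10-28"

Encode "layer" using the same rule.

21-10-34-14-27

Each letter is replaced by its alphabet position (a=1..z=26) + 9.
For layer: l=12→21, a=1→10, y=25→34, e=5→14, r=18→27.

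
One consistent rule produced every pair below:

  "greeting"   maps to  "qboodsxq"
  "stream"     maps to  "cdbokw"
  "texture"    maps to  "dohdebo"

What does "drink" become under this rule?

nbsxu

Each letter is shifted forward by 10 in the alphabet (a Caesar shift of +10).
For drink: d+10=n, r+10=b, i+10=s, n+10=x, k+10=u.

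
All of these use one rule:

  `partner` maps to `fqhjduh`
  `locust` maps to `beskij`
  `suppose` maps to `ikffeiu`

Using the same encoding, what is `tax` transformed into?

Compare letters: p→f is +16, a→q is +16, r→h is +16 — a constant shift. Each letter is shifted forward by 16 in the alphabet (a Caesar shift of +16).
On tax: t+16=j, a+16=q, x+16=n.

jqn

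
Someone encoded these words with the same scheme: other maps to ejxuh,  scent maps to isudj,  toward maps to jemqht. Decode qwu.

It's a constant shift of +16 (ROT16).
Reversing it on qwu: q−16=a, w−16=g, u−16=e.

age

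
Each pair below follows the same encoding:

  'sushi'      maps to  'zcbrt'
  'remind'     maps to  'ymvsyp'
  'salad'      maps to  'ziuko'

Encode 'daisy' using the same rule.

In sushi: s→z is +7, u→c is +8, s→b is +9, h→r is +10 — the shift increases by 1 each position. Each letter shifts forward by (position + 7), i.e. 7, 8, 9, … — the shift grows by one for each successive letter.
On daisy: d+7=k, a+8=i, i+9=r, s+10=c, y+11=j.

kircj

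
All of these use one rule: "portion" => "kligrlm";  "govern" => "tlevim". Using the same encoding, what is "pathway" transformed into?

Each pair mirrors across the alphabet (p↔k, o↔l, r↔i): positions sum to 25. Each letter is replaced by its mirror in the alphabet: a↔z, b↔y, c↔x, and so on (the Atbash cipher).
On pathway: p↔k, a↔z, t↔g, h↔s, w↔d, a↔z, y↔b.

kzgsdzb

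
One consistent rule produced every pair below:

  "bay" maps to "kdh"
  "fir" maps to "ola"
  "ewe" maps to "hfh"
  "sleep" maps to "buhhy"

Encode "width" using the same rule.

flmcq

The shift depends on letter class: consonant b→k is +9, but vowel a→d is +3. Vowels shift forward by 3 and consonants shift forward by 9.
On width: w(cons)+9=f, i(vowel)+3=l, d(cons)+9=m, t(cons)+9=c, h(cons)+9=q.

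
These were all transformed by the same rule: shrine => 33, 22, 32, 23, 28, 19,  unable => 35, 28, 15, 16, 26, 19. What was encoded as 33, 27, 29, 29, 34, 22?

s is letter #19 and maps to 33: an offset of 14. Each letter is replaced by its alphabet position (a=1..z=26) + 14.
Reversing it on 33, 27, 29, 29, 34, 22: 33→(33−14)÷1=19=s, 27→(27−14)÷1=13=m, 29→(29−14)÷1=15=o, 29→(29−14)÷1=15=o, 34→(34−14)÷1=20=t, 22→(22−14)÷1=8=h.

smooth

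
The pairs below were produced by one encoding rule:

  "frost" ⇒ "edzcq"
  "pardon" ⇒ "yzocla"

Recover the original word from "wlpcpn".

cereal

The output letters match the input read backwards, each shifted +11: frost reversed is tsorf. Read the word backwards and shift each letter +11.
Undoing it on wlpcpn: shift back: w−11=l, l−11=a, p−11=e, c−11=r, p−11=e, n−11=c → laerec; then reverse → cereal.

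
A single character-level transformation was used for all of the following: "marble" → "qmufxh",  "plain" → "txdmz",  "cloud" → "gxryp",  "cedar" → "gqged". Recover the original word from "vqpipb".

It's a Vigenère-style cipher with numeric key [4,12,3]: position i shifts by key[i mod 3].
Decoding vqpipb: v−4=r, q−12=e, p−3=m, i−4=e, p−12=d, b−3=y.

remedy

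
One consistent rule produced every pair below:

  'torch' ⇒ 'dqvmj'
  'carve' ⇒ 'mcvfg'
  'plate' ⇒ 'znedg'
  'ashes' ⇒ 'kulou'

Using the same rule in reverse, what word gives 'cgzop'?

seven

Shifts by position in torch: pos 0: t→d (+10), pos 1: o→q (+2), pos 2: r→v (+4), pos 3: c→m (+10), pos 4: h→j (+2) — repeating every 3. The shifts repeat in a cycle of length 3: positions 0,1,… shift by +10, +2, +4, then the pattern repeats.
Decoding cgzop: c−10=s, g−2=e, z−4=v, o−10=e, p−2=n.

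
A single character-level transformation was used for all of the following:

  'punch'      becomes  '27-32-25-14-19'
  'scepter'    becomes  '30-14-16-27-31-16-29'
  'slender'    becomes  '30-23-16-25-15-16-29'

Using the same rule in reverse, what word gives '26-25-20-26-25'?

onion

Letters become their 1-based position plus 11 (so a→12, b→13, …).
Decoding 26-25-20-26-25: 26→(26−11)÷1=15=o, 25→(25−11)÷1=14=n, 20→(20−11)÷1=9=i, 26→(26−11)÷1=15=o, 25→(25−11)÷1=14=n.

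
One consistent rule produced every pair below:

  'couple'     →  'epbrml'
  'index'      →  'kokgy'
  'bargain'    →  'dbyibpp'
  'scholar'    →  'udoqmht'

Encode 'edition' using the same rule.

gepvjvp

A repeating key of period 3 is used — shifts +2, +1, +7 over and over.
For edition: e+2=g, d+1=e, i+7=p, t+2=v, i+1=j, o+7=v, n+2=p.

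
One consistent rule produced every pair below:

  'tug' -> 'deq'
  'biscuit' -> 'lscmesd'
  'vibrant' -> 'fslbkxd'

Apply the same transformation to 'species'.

Compare letters: t→d is +10, u→e is +10, g→q is +10 — a constant shift. Every letter moves 10 places later in the alphabet, wrapping around z→a.
On species: s+10=c, p+10=z, e+10=o, c+10=m, i+10=s, e+10=o, s+10=c.

czomsoc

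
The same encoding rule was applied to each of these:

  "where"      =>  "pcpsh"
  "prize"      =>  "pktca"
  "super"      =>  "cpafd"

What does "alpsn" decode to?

cheap

The output letters match the input read backwards, each shifted +11: where reversed is erehw. Two steps: reverse the string, then apply a Caesar shift of +11.
Decoding alpsn: shift back: a−11=p, l−11=a, p−11=e, s−11=h, n−11=c → paehc; then reverse → cheap.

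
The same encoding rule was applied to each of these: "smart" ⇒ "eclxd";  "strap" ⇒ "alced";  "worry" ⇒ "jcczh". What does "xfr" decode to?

The output letters match the input read backwards, each shifted +11: smart reversed is trams. Read the word backwards and shift each letter +11.
Undoing it on xfr: shift back: x−11=m, f−11=u, r−11=g → mug; then reverse → gum.

gum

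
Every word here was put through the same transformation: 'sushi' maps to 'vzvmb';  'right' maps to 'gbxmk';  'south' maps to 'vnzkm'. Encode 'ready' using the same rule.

s(18)→v(21) and u(20)→z(25) fit y≡15x+11 (mod 26); the inverse of 15 mod 26 is 7. Each letter's alphabet position (a=0..z=25) is mapped through 15·x+11 mod 26 — an affine cipher.
Applying it to ready: r(17)→15·17+11≡6=g; e(4)→15·4+11≡19=t; a(0)→15·0+11≡11=l; d(3)→15·3+11≡4=e; y(24)→15·24+11≡7=h (all mod 26).

gtleh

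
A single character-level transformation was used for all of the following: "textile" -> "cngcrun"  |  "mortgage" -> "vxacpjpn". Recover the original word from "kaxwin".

bronze

Each letter is shifted forward by 9 in the alphabet (a Caesar shift of +9).
Undoing it on kaxwin: k−9=b, a−9=r, x−9=o, w−9=n, i−9=z, n−9=e.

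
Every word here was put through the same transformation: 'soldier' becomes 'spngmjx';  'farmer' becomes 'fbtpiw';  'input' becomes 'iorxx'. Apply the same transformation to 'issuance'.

In soldier: s→s is +0, o→p is +1, l→n is +2, d→g is +3 — the shift increases by 1 each position. Letter i (0-indexed) is shifted by i+0, so successive shifts are 0, 1, 2, ….
On issuance: i+0=i, s+1=t, s+2=u, u+3=x, a+4=e, n+5=s, c+6=i, e+7=l.

ituxesil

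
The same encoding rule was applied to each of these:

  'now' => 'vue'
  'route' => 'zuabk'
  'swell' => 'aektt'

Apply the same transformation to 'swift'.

Vowels shift forward by 6 and consonants shift forward by 8.
Applying it to swift: s(cons)+8=a, w(cons)+8=e, i(vowel)+6=o, f(cons)+8=n, t(cons)+8=b.

aeonb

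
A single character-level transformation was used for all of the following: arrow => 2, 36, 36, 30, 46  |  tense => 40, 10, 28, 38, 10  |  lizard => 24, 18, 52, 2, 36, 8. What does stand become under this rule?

a(#1)→2 and r(#18)→36: differences scale by 2, so n = 2·pos + 0. Each letter becomes 2×(its alphabet position, a=1..z=26).
On stand: s=19→38, t=20→40, a=1→2, n=14→28, d=4→8.

38, 40, 2, 28, 8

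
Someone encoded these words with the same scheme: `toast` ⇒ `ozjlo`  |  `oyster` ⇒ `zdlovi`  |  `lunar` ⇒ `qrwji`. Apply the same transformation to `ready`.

This is an affine cipher: with a=0,…,z=25, each position x becomes (3x+9) mod 26.
Applying it to ready: r(17)→3·17+9≡8=i; e(4)→3·4+9≡21=v; a(0)→3·0+9≡9=j; d(3)→3·3+9≡18=s; y(24)→3·24+9≡3=d (all mod 26).

ivjsd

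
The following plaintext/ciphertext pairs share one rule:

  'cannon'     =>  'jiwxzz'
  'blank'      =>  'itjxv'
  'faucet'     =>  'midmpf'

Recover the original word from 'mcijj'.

fuzzy

Each letter shifts forward by (position + 7), i.e. 7, 8, 9, … — the shift grows by one for each successive letter.
Decoding mcijj: m−7=f, c−8=u, i−9=z, j−10=z, j−11=y.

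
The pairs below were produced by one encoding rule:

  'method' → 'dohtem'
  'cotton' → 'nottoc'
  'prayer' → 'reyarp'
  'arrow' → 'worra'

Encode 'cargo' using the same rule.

ograc

The output letters match the input read backwards: method reversed is dohtem. The word is simply reversed.
Applying it to cargo: reverse → ograc.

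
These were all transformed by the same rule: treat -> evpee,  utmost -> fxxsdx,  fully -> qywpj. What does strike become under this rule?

Shifts by position in treat: pos 0: t→e (+11), pos 1: r→v (+4), pos 2: e→p (+11), pos 3: a→e (+4) — repeating every 2. It's a Vigenère-style cipher with numeric key [11,4]: position i shifts by key[i mod 2].
For strike: s+11=d, t+4=x, r+11=c, i+4=m, k+11=v, e+4=i.

dxcmvi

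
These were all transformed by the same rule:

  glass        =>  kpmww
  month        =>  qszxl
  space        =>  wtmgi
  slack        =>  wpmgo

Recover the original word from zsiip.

Shifts by position in glass: pos 0: g→k (+4), pos 1: l→p (+4), pos 2: a→m (+12), pos 3: s→w (+4), pos 4: s→w (+4) — repeating every 3. A repeating key of period 3 is used — shifts +4, +4, +12 over and over.
Reversing it on zsiip: z−4=v, s−4=o, i−12=w, i−4=e, p−4=l.

vowel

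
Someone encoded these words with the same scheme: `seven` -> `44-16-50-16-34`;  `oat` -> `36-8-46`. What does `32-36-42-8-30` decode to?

moral

s(#19)→44 and e(#5)→16: differences scale by 2, so n = 2·pos + 6. The formula is n = 2×(alphabet index, a=1) + 6.
Reversing it on 32-36-42-8-30: 32→(32−6)÷2=13=m, 36→(36−6)÷2=15=o, 42→(42−6)÷2=18=r, 8→(8−6)÷2=1=a, 30→(30−6)÷2=12=l.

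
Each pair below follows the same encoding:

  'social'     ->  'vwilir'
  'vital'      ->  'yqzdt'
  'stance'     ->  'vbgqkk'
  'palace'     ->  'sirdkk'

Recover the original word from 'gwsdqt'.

It's a Vigenère-style cipher with numeric key [3,8,6]: position i shifts by key[i mod 3].
Undoing it on gwsdqt: g−3=d, w−8=o, s−6=m, d−3=a, q−8=i, t−6=n.

domain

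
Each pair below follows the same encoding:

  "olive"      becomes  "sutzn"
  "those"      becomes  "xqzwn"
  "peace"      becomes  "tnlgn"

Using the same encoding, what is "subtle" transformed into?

wdmxup

Shifts by position in olive: pos 0: o→s (+4), pos 1: l→u (+9), pos 2: i→t (+11), pos 3: v→z (+4), pos 4: e→n (+9) — repeating every 3. The shifts repeat in a cycle of length 3: positions 0,1,… shift by +4, +9, +11, then the pattern repeats.
On subtle: s+4=w, u+9=d, b+11=m, t+4=x, l+9=u, e+11=p.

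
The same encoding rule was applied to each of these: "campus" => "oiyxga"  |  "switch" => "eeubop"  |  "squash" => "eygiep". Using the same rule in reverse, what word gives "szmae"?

grass

Shifts by position in campus: pos 0: c→o (+12), pos 1: a→i (+8), pos 2: m→y (+12), pos 3: p→x (+8) — repeating every 2. A repeating key of period 2 is used — shifts +12, +8 over and over.
Undoing it on szmae: s−12=g, z−8=r, m−12=a, a−8=s, e−12=s.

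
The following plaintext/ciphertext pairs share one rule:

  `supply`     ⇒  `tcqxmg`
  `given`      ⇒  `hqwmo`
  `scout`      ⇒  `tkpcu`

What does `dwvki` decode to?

Shifts by position in supply: pos 0: s→t (+1), pos 1: u→c (+8), pos 2: p→q (+1), pos 3: p→x (+8) — repeating every 2. A repeating key of period 2 is used — shifts +1, +8 over and over.
Undoing it on dwvki: d−1=c, w−8=o, v−1=u, k−8=c, i−1=h.

couch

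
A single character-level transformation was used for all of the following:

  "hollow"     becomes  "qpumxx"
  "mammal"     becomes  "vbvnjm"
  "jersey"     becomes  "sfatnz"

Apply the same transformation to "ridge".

ajmhn

Shifts by position in hollow: pos 0: h→q (+9), pos 1: o→p (+1), pos 2: l→u (+9), pos 3: l→m (+1) — repeating every 2. The shifts repeat in a cycle of length 2: positions 0,1,… shift by +9, +1, then the pattern repeats.
On ridge: r+9=a, i+1=j, d+9=m, g+1=h, e+9=n.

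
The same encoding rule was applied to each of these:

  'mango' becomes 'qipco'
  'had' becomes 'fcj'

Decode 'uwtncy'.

walrus

The word is reversed, then every letter is shifted forward by 2.
Undoing it on uwtncy: shift back: u−2=s, w−2=u, t−2=r, n−2=l, c−2=a, y−2=w → surlaw; then reverse → walrus.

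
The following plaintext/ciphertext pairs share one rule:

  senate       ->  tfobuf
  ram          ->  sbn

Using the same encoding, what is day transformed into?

ebz

Compare letters: s→t is +1, e→f is +1, n→o is +1 — a constant shift. Every letter moves 1 place later in the alphabet, wrapping around z→a.
Applying it to day: d+1=e, a+1=b, y+1=z.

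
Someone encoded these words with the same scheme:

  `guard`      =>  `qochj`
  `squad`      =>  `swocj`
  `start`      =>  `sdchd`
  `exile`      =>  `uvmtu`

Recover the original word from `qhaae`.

groom

Each letter's alphabet position (a=0..z=25) is mapped through 11·x+2 mod 26 — an affine cipher.
Decoding qhaae: q(16)→19·(16−2)≡6=g; h(7)→19·(7−2)≡17=r; a(0)→19·(0−2)≡14=o; a(0)→19·(0−2)≡14=o; e(4)→19·(4−2)≡12=m (all mod 26).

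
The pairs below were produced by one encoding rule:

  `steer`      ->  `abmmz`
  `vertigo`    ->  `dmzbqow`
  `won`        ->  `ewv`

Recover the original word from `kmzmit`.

cereal

Compare letters: s→a is +8, t→b is +8, e→m is +8 — a constant shift. This is a Caesar cipher with shift 8.
Undoing it on kmzmit: k−8=c, m−8=e, z−8=r, m−8=e, i−8=a, t−8=l.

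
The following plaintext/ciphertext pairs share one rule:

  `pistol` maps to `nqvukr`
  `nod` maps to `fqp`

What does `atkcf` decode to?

dairy

The output letters match the input read backwards, each shifted +2: pistol reversed is lotsip. Two steps: reverse the string, then apply a Caesar shift of +2.
Reversing it on atkcf: shift back: a−2=y, t−2=r, k−2=i, c−2=a, f−2=d → yriad; then reverse → dairy.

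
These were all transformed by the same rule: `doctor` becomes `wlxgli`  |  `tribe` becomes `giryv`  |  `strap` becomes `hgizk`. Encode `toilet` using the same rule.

glrovg

This is the alphabet-reversal cipher (Atbash): a becomes z, b becomes y, etc.
On toilet: t↔g, o↔l, i↔r, l↔o, e↔v, t↔g.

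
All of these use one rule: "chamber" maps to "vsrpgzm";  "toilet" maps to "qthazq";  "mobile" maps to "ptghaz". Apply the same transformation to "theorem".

This is an affine cipher: with a=0,…,z=25, each position x becomes (15x+17) mod 26.
Applying it to theorem: t(19)→15·19+17≡16=q; h(7)→15·7+17≡18=s; e(4)→15·4+17≡25=z; o(14)→15·14+17≡19=t; r(17)→15·17+17≡12=m; e(4)→15·4+17≡25=z; m(12)→15·12+17≡15=p (all mod 26).

qsztmzp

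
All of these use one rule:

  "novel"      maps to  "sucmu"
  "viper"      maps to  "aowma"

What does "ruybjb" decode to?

mortar

In novel: n→s is +5, o→u is +6, v→c is +7, e→m is +8 — the shift increases by 1 each position. Each letter shifts forward by (position + 5), i.e. 5, 6, 7, … — the shift grows by one for each successive letter.
Decoding ruybjb: r−5=m, u−6=o, y−7=r, b−8=t, j−9=a, b−10=r.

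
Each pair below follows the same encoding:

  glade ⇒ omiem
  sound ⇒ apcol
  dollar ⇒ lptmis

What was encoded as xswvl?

Shifts by position in glade: pos 0: g→o (+8), pos 1: l→m (+1), pos 2: a→i (+8), pos 3: d→e (+1) — repeating every 2. A repeating key of period 2 is used — shifts +8, +1 over and over.
Decoding xswvl: x−8=p, s−1=r, w−8=o, v−1=u, l−8=d.

proud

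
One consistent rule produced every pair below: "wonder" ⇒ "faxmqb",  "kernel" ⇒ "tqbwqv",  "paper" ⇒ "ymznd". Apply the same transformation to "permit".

yqbvud

Shifts by position in wonder: pos 0: w→f (+9), pos 1: o→a (+12), pos 2: n→x (+10), pos 3: d→m (+9), pos 4: e→q (+12), pos 5: r→b (+10) — repeating every 3. It's a Vigenère-style cipher with numeric key [9,12,10]: position i shifts by key[i mod 3].
For permit: p+9=y, e+12=q, r+10=b, m+9=v, i+12=u, t+10=d.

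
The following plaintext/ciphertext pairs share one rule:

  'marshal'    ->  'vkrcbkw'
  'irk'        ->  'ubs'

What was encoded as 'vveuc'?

skull

The output letters match the input read backwards, each shifted +10: marshal reversed is lahsram. Read the word backwards and shift each letter +10.
Reversing it on vveuc: shift back: v−10=l, v−10=l, e−10=u, u−10=k, c−10=s → lluks; then reverse → skull.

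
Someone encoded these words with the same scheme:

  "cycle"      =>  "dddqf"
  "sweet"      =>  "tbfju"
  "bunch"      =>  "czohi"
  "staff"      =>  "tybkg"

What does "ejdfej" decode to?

decade

Shifts by position in cycle: pos 0: c→d (+1), pos 1: y→d (+5), pos 2: c→d (+1), pos 3: l→q (+5) — repeating every 2. It's a Vigenère-style cipher with numeric key [1,5]: position i shifts by key[i mod 2].
Undoing it on ejdfej: e−1=d, j−5=e, d−1=c, f−5=a, e−1=d, j−5=e.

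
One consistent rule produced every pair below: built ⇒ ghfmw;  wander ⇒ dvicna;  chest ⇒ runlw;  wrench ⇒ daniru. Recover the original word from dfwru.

witch

b(1)→g(6) and u(20)→h(7) fit y≡11x+21 (mod 26); the inverse of 11 mod 26 is 19. This is an affine cipher: with a=0,…,z=25, each position x becomes (11x+21) mod 26.
Reversing it on dfwru: d(3)→19·(3−21)≡22=w; f(5)→19·(5−21)≡8=i; w(22)→19·(22−21)≡19=t; r(17)→19·(17−21)≡2=c; u(20)→19·(20−21)≡7=h (all mod 26).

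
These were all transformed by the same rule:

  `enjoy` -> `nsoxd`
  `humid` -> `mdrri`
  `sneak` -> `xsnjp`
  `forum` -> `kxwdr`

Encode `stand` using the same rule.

Vowels shift forward by 9 and consonants shift forward by 5.
For stand: s(cons)+5=x, t(cons)+5=y, a(vowel)+9=j, n(cons)+5=s, d(cons)+5=i.

xyjsi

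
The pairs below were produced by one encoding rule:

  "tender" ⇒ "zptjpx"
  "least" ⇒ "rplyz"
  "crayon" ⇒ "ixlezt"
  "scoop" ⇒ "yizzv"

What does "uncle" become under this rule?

ftirp

The rule splits by letter class: vowels +11, consonants +6.
On uncle: u(vowel)+11=f, n(cons)+6=t, c(cons)+6=i, l(cons)+6=r, e(vowel)+11=p.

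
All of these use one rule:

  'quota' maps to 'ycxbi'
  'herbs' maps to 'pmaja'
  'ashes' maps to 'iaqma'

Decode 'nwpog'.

Shifts by position in quota: pos 0: q→y (+8), pos 1: u→c (+8), pos 2: o→x (+9), pos 3: t→b (+8), pos 4: a→i (+8) — repeating every 3. The shifts repeat in a cycle of length 3: positions 0,1,… shift by +8, +8, +9, then the pattern repeats.
Undoing it on nwpog: n−8=f, w−8=o, p−9=g, o−8=g, g−8=y.

foggy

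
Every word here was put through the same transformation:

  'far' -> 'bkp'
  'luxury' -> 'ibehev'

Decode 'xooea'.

queen

The output letters match the input read backwards, each shifted +10: far reversed is raf. The word is reversed, then every letter is shifted forward by 10.
Reversing it on xooea: shift back: x−10=n, o−10=e, o−10=e, e−10=u, a−10=q → neeuq; then reverse → queen.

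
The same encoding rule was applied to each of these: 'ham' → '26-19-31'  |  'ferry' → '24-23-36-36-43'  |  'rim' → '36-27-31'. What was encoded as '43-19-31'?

yam

Letters become their 1-based position plus 18 (so a→19, b→20, …).
Undoing it on 43-19-31: 43→(43−18)÷1=25=y, 19→(19−18)÷1=1=a, 31→(31−18)÷1=13=m.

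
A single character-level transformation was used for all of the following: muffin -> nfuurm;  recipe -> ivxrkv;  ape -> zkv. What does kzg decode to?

Each pair mirrors across the alphabet (m↔n, u↔f, f↔u): positions sum to 25. Letters are reflected about the middle of the alphabet (position → 25−position): Atbash.
Decoding kzg: k↔p, z↔a, g↔t.

pat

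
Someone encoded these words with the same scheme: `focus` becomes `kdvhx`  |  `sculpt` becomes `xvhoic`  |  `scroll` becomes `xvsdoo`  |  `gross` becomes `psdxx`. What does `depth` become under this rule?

Treating letters as 0–25, the rule is x ↦ 5x + 11 (mod 26).
For depth: d(3)→5·3+11≡0=a; e(4)→5·4+11≡5=f; p(15)→5·15+11≡8=i; t(19)→5·19+11≡2=c; h(7)→5·7+11≡20=u (all mod 26).

aficu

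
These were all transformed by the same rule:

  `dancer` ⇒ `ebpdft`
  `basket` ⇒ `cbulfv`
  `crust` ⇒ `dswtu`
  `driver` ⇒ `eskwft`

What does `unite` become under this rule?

vokuf

Shifts by position in dancer: pos 0: d→e (+1), pos 1: a→b (+1), pos 2: n→p (+2), pos 3: c→d (+1), pos 4: e→f (+1), pos 5: r→t (+2) — repeating every 3. The shifts repeat in a cycle of length 3: positions 0,1,… shift by +1, +1, +2, then the pattern repeats.
Applying it to unite: u+1=v, n+1=o, i+2=k, t+1=u, e+1=f.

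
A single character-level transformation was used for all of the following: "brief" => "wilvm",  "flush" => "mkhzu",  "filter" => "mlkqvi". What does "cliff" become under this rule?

b(1)→w(22) and r(17)→i(8) fit y≡17x+5 (mod 26); the inverse of 17 mod 26 is 23. Treating letters as 0–25, the rule is x ↦ 17x + 5 (mod 26).
On cliff: c(2)→17·2+5≡13=n; l(11)→17·11+5≡10=k; i(8)→17·8+5≡11=l; f(5)→17·5+5≡12=m; f(5)→17·5+5≡12=m (all mod 26).

nklmm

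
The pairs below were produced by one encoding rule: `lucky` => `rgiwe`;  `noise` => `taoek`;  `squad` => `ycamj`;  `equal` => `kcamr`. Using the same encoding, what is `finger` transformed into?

lutskd

The shifts repeat in a cycle of length 2: positions 0,1,… shift by +6, +12, then the pattern repeats.
On finger: f+6=l, i+12=u, n+6=t, g+12=s, e+6=k, r+12=d.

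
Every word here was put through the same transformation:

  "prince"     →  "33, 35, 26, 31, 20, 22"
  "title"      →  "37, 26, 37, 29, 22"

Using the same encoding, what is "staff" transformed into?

36, 37, 18, 23, 23

p is letter #16 and maps to 33: an offset of 17. Each letter is replaced by its alphabet position (a=1..z=26) + 17.
Applying it to staff: s=19→36, t=20→37, a=1→18, f=6→23, f=6→23.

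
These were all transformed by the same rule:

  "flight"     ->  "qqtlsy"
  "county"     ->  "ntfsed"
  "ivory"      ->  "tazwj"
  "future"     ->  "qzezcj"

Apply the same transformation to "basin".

mfdny

Shifts by position in flight: pos 0: f→q (+11), pos 1: l→q (+5), pos 2: i→t (+11), pos 3: g→l (+5) — repeating every 2. It's a Vigenère-style cipher with numeric key [11,5]: position i shifts by key[i mod 2].
On basin: b+11=m, a+5=f, s+11=d, i+5=n, n+11=y.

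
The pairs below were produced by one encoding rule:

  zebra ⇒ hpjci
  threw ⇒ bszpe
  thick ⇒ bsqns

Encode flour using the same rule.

nwwfz

Shifts by position in zebra: pos 0: z→h (+8), pos 1: e→p (+11), pos 2: b→j (+8), pos 3: r→c (+11) — repeating every 2. A repeating key of period 2 is used — shifts +8, +11 over and over.
For flour: f+8=n, l+11=w, o+8=w, u+11=f, r+8=z.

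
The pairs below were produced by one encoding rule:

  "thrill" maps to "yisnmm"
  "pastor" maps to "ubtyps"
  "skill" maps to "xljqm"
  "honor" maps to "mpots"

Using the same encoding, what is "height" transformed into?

The shifts repeat in a cycle of length 3: positions 0,1,… shift by +5, +1, +1, then the pattern repeats.
On height: h+5=m, e+1=f, i+1=j, g+5=l, h+1=i, t+1=u.

mfjliu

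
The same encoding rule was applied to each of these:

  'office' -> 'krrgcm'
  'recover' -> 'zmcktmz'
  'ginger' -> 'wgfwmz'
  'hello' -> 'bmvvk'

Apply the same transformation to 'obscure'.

kxecozm

This is an affine cipher: with a=0,…,z=25, each position x becomes (5x+18) mod 26.
For obscure: o(14)→5·14+18≡10=k; b(1)→5·1+18≡23=x; s(18)→5·18+18≡4=e; c(2)→5·2+18≡2=c; u(20)→5·20+18≡14=o; r(17)→5·17+18≡25=z; e(4)→5·4+18≡12=m (all mod 26).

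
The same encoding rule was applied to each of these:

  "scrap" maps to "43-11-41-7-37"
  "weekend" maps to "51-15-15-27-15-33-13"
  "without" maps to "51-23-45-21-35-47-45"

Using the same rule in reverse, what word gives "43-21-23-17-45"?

s(#19)→43 and c(#3)→11: differences scale by 2, so n = 2·pos + 5. Each letter becomes 2×(its alphabet position, a=1..z=26) + 5.
Decoding 43-21-23-17-45: 43→(43−5)÷2=19=s, 21→(21−5)÷2=8=h, 23→(23−5)÷2=9=i, 17→(17−5)÷2=6=f, 45→(45−5)÷2=20=t.

shift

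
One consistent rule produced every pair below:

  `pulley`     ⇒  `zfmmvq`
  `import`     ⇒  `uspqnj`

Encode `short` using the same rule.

The output letters match the input read backwards, each shifted +1: pulley reversed is yellup. Two steps: reverse the string, then apply a Caesar shift of +1.
For short: reverse → trohs; then shift: t+1=u, r+1=s, o+1=p, h+1=i, s+1=t.

uspit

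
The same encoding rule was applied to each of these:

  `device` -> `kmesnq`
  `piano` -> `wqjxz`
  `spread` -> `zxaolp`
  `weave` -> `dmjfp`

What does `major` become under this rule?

In device: d→k is +7, e→m is +8, v→e is +9, i→s is +10 — the shift increases by 1 each position. The shift increases by 1 at each position, starting from +7: 7, 8, 9, ….
Applying it to major: m+7=t, a+8=i, j+9=s, o+10=y, r+11=c.

tisyc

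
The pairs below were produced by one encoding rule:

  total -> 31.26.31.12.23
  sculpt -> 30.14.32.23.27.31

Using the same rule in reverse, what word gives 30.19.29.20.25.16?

t is letter #20 and maps to 31: an offset of 11. Letters become their 1-based position plus 11 (so a→12, b→13, …).
Undoing it on 30.19.29.20.25.16: 30→(30−11)÷1=19=s, 19→(19−11)÷1=8=h, 29→(29−11)÷1=18=r, 20→(20−11)÷1=9=i, 25→(25−11)÷1=14=n, 16→(16−11)÷1=5=e.

shrine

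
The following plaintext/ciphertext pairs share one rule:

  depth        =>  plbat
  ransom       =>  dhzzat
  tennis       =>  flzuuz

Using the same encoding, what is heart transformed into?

tlmyf

Shifts by position in depth: pos 0: d→p (+12), pos 1: e→l (+7), pos 2: p→b (+12), pos 3: t→a (+7) — repeating every 2. The shifts repeat in a cycle of length 2: positions 0,1,… shift by +12, +7, then the pattern repeats.
Applying it to heart: h+12=t, e+7=l, a+12=m, r+7=y, t+12=f.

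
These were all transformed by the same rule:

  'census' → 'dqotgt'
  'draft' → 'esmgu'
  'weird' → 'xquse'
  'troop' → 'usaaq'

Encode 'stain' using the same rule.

tumuo

The shift depends on letter class: consonant c→d is +1, but vowel e→q is +12. Two shifts are in play — +12 for a/e/i/o/u, +1 for every other letter.
For stain: s(cons)+1=t, t(cons)+1=u, a(vowel)+12=m, i(vowel)+12=u, n(cons)+1=o.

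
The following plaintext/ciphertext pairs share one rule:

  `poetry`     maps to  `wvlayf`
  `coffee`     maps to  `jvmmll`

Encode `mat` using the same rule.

tha

Compare letters: p→w is +7, o→v is +7, e→l is +7 — a constant shift. Each letter is shifted forward by 7 in the alphabet (a Caesar shift of +7).
Applying it to mat: m+7=t, a+7=h, t+7=a.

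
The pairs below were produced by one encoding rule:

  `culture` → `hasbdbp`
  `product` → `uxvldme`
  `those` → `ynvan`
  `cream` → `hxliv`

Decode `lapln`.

guide

In culture: c→h is +5, u→a is +6, l→s is +7, t→b is +8 — the shift increases by 1 each position. Letter i (0-indexed) is shifted by i+5, so successive shifts are 5, 6, 7, ….
Reversing it on lapln: l−5=g, a−6=u, p−7=i, l−8=d, n−9=e.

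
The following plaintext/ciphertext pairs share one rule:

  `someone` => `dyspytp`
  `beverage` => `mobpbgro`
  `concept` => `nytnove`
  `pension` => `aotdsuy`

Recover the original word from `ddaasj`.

Shifts by position in someone: pos 0: s→d (+11), pos 1: o→y (+10), pos 2: m→s (+6), pos 3: e→p (+11), pos 4: o→y (+10), pos 5: n→t (+6) — repeating every 3. A repeating key of period 3 is used — shifts +11, +10, +6 over and over.
Decoding ddaasj: d−11=s, d−10=t, a−6=u, a−11=p, s−10=i, j−6=d.

stupid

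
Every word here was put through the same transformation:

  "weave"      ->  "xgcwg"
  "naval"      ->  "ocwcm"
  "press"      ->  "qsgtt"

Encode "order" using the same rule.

The shift depends on letter class: consonant w→x is +1, but vowel e→g is +2. Two shifts are in play — +2 for a/e/i/o/u, +1 for every other letter.
On order: o(vowel)+2=q, r(cons)+1=s, d(cons)+1=e, e(vowel)+2=g, r(cons)+1=s.

qsegs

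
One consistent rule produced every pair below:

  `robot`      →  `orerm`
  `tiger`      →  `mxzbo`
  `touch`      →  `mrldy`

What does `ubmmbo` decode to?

letter

r(17)→o(14) and o(14)→r(17) fit y≡25x+5 (mod 26); the inverse of 25 mod 26 is 25. This is an affine cipher: with a=0,…,z=25, each position x becomes (25x+5) mod 26.
Reversing it on ubmmbo: u(20)→25·(20−5)≡11=l; b(1)→25·(1−5)≡4=e; m(12)→25·(12−5)≡19=t; m(12)→25·(12−5)≡19=t; b(1)→25·(1−5)≡4=e; o(14)→25·(14−5)≡17=r (all mod 26).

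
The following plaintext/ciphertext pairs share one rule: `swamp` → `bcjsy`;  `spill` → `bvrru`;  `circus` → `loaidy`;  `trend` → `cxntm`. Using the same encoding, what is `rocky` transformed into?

Shifts by position in swamp: pos 0: s→b (+9), pos 1: w→c (+6), pos 2: a→j (+9), pos 3: m→s (+6) — repeating every 2. It's a Vigenère-style cipher with numeric key [9,6]: position i shifts by key[i mod 2].
On rocky: r+9=a, o+6=u, c+9=l, k+6=q, y+9=h.

aulqh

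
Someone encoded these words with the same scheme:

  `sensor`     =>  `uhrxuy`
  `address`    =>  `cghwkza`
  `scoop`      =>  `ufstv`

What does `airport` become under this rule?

clvuuyb

In sensor: s→u is +2, e→h is +3, n→r is +4, s→x is +5 — the shift increases by 1 each position. Letter i (0-indexed) is shifted by i+2, so successive shifts are 2, 3, 4, ….
For airport: a+2=c, i+3=l, r+4=v, p+5=u, o+6=u, r+7=y, t+8=b.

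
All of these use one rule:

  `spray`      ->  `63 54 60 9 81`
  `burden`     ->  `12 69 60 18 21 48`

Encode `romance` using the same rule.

s(#19)→63 and p(#16)→54: differences scale by 3, so n = 3·pos + 6. With a=1..z=26, the number is 3·pos + 6.
For romance: r=18→60, o=15→51, m=13→45, a=1→9, n=14→48, c=3→15, e=5→21.

60 51 45 9 48 15 21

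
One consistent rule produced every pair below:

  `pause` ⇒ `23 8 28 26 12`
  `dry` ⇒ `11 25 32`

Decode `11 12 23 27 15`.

depth

p is letter #16 and maps to 23: an offset of 7. The number is (letter's place in the alphabet, a=1) + 7.
Decoding 11 12 23 27 15: 11→(11−7)÷1=4=d, 12→(12−7)÷1=5=e, 23→(23−7)÷1=16=p, 27→(27−7)÷1=20=t, 15→(15−7)÷1=8=h.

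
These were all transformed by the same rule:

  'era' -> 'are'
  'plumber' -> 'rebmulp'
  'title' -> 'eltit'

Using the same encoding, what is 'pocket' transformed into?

tekcop

The output letters match the input read backwards: era reversed is are. The word is simply reversed.
On pocket: reverse → tekcop.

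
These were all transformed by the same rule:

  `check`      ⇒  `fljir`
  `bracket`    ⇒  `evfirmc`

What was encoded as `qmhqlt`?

nickel

In check: c→f is +3, h→l is +4, e→j is +5, c→i is +6 — the shift increases by 1 each position. Each letter shifts forward by (position + 3), i.e. 3, 4, 5, … — the shift grows by one for each successive letter.
Undoing it on qmhqlt: q−3=n, m−4=i, h−5=c, q−6=k, l−7=e, t−8=l.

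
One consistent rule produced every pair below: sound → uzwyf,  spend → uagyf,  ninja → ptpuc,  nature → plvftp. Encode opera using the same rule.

Shifts by position in sound: pos 0: s→u (+2), pos 1: o→z (+11), pos 2: u→w (+2), pos 3: n→y (+11) — repeating every 2. The shifts repeat in a cycle of length 2: positions 0,1,… shift by +2, +11, then the pattern repeats.
Applying it to opera: o+2=q, p+11=a, e+2=g, r+11=c, a+2=c.

qagcc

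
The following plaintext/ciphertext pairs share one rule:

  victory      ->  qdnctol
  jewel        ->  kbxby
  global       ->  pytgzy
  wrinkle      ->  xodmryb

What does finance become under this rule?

v(21)→q(16) and i(8)→d(3) fit y≡7x+25 (mod 26); the inverse of 7 mod 26 is 15. Treating letters as 0–25, the rule is x ↦ 7x + 25 (mod 26).
Applying it to finance: f(5)→7·5+25≡8=i; i(8)→7·8+25≡3=d; n(13)→7·13+25≡12=m; a(0)→7·0+25≡25=z; n(13)→7·13+25≡12=m; c(2)→7·2+25≡13=n; e(4)→7·4+25≡1=b (all mod 26).

idmzmnb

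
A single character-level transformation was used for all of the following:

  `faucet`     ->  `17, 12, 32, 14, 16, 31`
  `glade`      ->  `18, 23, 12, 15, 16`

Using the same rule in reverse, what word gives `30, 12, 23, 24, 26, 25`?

f is letter #6 and maps to 17: an offset of 11. Each letter is replaced by its alphabet position (a=1..z=26) + 11.
Undoing it on 30, 12, 23, 24, 26, 25: 30→(30−11)÷1=19=s, 12→(12−11)÷1=1=a, 23→(23−11)÷1=12=l, 24→(24−11)÷1=13=m, 26→(26−11)÷1=15=o, 25→(25−11)÷1=14=n.

salmon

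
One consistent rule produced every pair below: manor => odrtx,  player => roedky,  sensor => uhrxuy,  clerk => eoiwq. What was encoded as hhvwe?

In manor: m→o is +2, a→d is +3, n→r is +4, o→t is +5 — the shift increases by 1 each position. Each letter shifts forward by (position + 2), i.e. 2, 3, 4, … — the shift grows by one for each successive letter.
Reversing it on hhvwe: h−2=f, h−3=e, v−4=r, w−5=r, e−6=y.

ferry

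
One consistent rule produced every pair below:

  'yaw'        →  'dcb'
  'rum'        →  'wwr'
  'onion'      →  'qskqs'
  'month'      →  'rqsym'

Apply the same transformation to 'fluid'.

The shift depends on letter class: consonant y→d is +5, but vowel a→c is +2. Two shifts are in play — +2 for a/e/i/o/u, +5 for every other letter.
On fluid: f(cons)+5=k, l(cons)+5=q, u(vowel)+2=w, i(vowel)+2=k, d(cons)+5=i.

kqwki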